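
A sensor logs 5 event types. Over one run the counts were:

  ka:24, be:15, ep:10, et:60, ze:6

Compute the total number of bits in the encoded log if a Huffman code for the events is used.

217

Merge the two smallest weights repeatedly:
combine ze(6), ep(10) → 16
combine be(15), 16 → 31
combine ka(24), 31 → 55
combine 55, et(60) → 115
Each symbol's bit-cost is frequency × depth; summing gives 217 bits (equivalently 16 + 31 + 55 + 115).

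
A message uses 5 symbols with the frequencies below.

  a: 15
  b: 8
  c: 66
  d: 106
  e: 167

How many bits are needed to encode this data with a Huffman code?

Merge the two smallest weights repeatedly:
combine b(8), a(15) → 23
combine 23, c(66) → 89
combine 89, d(106) → 195
combine e(167), 195 → 362
Each symbol's bit-cost is frequency × depth; summing gives 669 bits (equivalently 23 + 89 + 195 + 362).

669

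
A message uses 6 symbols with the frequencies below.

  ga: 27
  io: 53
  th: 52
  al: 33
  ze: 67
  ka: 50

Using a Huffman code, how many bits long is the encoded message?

Greedily combine the two least-frequent nodes:
merge ga(27) and al(33): 60
merge ka(50) and th(52): 102
merge io(53) and 60: 113
merge ze(67) and 102: 169
merge 113 and 169: 282
The encoded length is the sum of every internal node's weight: 60 + 102 + 113 + 169 + 282 = 726 bits.

726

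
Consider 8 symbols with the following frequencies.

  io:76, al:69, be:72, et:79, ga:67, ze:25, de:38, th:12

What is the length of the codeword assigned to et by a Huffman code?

2

Build the tree from the bottom:
th(12) + ze(25) → 37
37 + de(38) → 75
ga(67) + al(69) → 136
be(72) + 75 → 147
io(76) + et(79) → 155
136 + 147 → 283
155 + 283 → 438
The subtree containing et is merged 2 times, so code length = 2.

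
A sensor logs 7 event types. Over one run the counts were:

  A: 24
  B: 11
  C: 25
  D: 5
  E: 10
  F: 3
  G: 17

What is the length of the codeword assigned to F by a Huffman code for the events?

4

Repeatedly merge the two smallest:
F(3) + D(5) → 8
8 + E(10) → 18
B(11) + G(17) → 28
18 + A(24) → 42
C(25) + 28 → 53
42 + 53 → 95
The subtree containing F is merged 4 times, so code length = 4.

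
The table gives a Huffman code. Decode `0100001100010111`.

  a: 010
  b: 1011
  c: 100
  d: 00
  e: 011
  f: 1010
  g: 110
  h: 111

Read left to right; each codeword is recognised as soon as it completes (prefix code):
  010→a | 00→d | 011→e | 00→d | 010→a | 111→h
Decoded message: adedah

adedah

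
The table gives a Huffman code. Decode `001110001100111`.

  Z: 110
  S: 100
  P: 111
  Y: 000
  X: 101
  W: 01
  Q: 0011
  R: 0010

Read left to right; each codeword is recognised as soon as it completes (prefix code):
  0011→Q | 100→S | 01→W | 100→S | 111→P
Decoded message: QSWSP

QSWSP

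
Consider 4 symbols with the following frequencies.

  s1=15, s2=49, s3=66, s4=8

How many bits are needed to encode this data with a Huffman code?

Merge the two smallest weights repeatedly:
combine s4(8), s1(15) → 23
combine 23, s2(49) → 72
combine s3(66), 72 → 138
The encoded length is the sum of every internal node's weight: 23 + 72 + 138 = 233 bits.

233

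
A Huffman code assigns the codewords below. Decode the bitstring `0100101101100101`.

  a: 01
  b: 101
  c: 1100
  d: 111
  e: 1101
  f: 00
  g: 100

afbbgb

Read left to right; each codeword is recognised as soon as it completes (prefix code):
  01→a | 00→f | 101→b | 101→b | 100→g | 101→b
Decoded message: afbbgb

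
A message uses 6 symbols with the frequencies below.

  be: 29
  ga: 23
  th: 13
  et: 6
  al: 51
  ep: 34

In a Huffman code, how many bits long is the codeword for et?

Repeatedly merge the two smallest:
merge et(6) and th(13): 19
merge 19 and ga(23): 42
merge be(29) and ep(34): 63
merge 42 and al(51): 93
merge 63 and 93: 156
et sits 4 levels below the root, so its codeword is 4 bits.

4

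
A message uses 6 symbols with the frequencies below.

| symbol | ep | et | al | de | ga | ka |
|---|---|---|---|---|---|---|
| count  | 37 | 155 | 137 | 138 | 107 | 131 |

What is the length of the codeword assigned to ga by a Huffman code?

Repeatedly merge the two smallest:
merge ep(37) and ga(107): 144
merge ka(131) and al(137): 268
merge de(138) and 144: 282
merge et(155) and 268: 423
merge 282 and 423: 705
ga sits 3 levels below the root, so its codeword is 3 bits.

3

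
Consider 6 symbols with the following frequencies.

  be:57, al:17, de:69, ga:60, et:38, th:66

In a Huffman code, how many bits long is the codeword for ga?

2

Repeatedly merge the two smallest:
combine al(17), et(38) → 55
combine 55, be(57) → 112
combine ga(60), th(66) → 126
combine de(69), 112 → 181
combine 126, 181 → 307
ga's leaf is at depth 2, giving a 2-bit codeword.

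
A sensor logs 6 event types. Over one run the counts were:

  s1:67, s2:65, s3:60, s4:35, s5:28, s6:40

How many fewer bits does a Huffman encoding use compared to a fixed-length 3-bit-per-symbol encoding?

Fixed-length: 3 bits × 295 symbols = 885 bits.
Huffman merges:
combine s5(28), s4(35) → 63
combine s6(40), s3(60) → 100
combine 63, s2(65) → 128
combine s1(67), 100 → 167
combine 128, 167 → 295
Huffman total = 63 + 100 + 128 + 167 + 295 = 753 bits.
Saving = 885 − 753 = 132 bits.

132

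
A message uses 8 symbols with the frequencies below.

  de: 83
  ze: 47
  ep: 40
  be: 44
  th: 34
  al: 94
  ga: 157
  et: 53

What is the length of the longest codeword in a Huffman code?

4

Merge the two lowest-weight nodes at each step:
combine th(34), ep(40) → 74
combine be(44), ze(47) → 91
combine et(53), 74 → 127
combine de(83), 91 → 174
combine al(94), 127 → 221
combine ga(157), 174 → 331
combine 221, 331 → 552
Maximum depth reached is 4.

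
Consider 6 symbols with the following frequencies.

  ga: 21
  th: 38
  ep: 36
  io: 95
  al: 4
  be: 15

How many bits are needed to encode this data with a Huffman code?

Greedily combine the two least-frequent nodes:
al(4) + be(15) → 19
19 + ga(21) → 40
ep(36) + th(38) → 74
40 + 74 → 114
io(95) + 114 → 209
Total encoded bits = sum of merged weights = 19 + 40 + 74 + 114 + 209 = 456.

456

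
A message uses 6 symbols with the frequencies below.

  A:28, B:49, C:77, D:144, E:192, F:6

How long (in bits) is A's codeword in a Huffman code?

Repeatedly merge the two smallest:
merge F(6) and A(28): 34
merge 34 and B(49): 83
merge C(77) and 83: 160
merge D(144) and 160: 304
merge E(192) and 304: 496
The subtree containing A is merged 5 times, so code length = 5.

5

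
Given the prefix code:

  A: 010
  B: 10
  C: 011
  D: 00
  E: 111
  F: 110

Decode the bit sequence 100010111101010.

BDBEBBB

Read left to right; each codeword is recognised as soon as it completes (prefix code):
  10→B | 00→D | 10→B | 111→E | 10→B | 10→B | 10→B
Decoded message: BDBEBBB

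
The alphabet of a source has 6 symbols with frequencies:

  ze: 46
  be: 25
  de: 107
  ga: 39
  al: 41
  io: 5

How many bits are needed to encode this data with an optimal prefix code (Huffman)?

605

Merge the two smallest weights repeatedly:
merge io(5) and be(25): 30
merge 30 and ga(39): 69
merge al(41) and ze(46): 87
merge 69 and 87: 156
merge de(107) and 156: 263
Total encoded bits = sum of merged weights = 30 + 69 + 87 + 156 + 263 = 605.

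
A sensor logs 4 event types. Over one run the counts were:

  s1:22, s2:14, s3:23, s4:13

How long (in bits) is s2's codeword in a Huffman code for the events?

2

Repeatedly merge the two smallest:
merge s4(13) and s2(14): 27
merge s1(22) and s3(23): 45
merge 27 and 45: 72
The subtree containing s2 is merged 2 times, so code length = 2.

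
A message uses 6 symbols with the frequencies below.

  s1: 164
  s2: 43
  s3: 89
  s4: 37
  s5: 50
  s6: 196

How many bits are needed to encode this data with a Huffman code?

1368

Greedily combine the two least-frequent nodes:
combine s4(37), s2(43) → 80
combine s5(50), 80 → 130
combine s3(89), 130 → 219
combine s1(164), s6(196) → 360
combine 219, 360 → 579
Each symbol's bit-cost is frequency × depth; summing gives 1368 bits (equivalently 80 + 130 + 219 + 360 + 579).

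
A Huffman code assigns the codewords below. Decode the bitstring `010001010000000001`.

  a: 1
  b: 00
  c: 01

Read left to right; each codeword is recognised as soon as it completes (prefix code):
  01→c | 00→b | 01→c | 01→c | 00→b | 00→b | 00→b | 00→b | 01→c
Decoded message: cbccbbbbc

cbccbbbbc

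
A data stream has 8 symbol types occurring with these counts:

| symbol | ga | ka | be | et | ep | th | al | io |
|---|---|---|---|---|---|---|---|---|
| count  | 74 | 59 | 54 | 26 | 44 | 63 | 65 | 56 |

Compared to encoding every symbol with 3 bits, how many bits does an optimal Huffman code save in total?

4

Fixed-length: 3 bits × 441 symbols = 1323 bits.
Huffman merges:
combine et(26), ep(44) → 70
combine be(54), io(56) → 110
combine ka(59), th(63) → 122
combine al(65), 70 → 135
combine ga(74), 110 → 184
combine 122, 135 → 257
combine 184, 257 → 441
Huffman total = 70 + 110 + 122 + 135 + 184 + 257 + 441 = 1319 bits.
Saving = 1323 − 1319 = 4 bits.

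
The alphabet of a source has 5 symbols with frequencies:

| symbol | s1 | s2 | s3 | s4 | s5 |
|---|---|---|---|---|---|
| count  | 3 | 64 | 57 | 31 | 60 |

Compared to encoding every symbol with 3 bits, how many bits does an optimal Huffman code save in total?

Fixed-length: 3 bits × 215 symbols = 645 bits.
Huffman merges:
combine s1(3), s4(31) → 34
combine 34, s3(57) → 91
combine s5(60), s2(64) → 124
combine 91, 124 → 215
Huffman total = 34 + 91 + 124 + 215 = 464 bits.
Saving = 645 − 464 = 181 bits.

181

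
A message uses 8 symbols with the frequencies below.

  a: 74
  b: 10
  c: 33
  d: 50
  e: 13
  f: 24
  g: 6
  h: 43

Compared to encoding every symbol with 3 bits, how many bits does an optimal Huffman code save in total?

Fixed-length: 3 bits × 253 symbols = 759 bits.
Huffman merges:
merge g(6) and b(10): 16
merge e(13) and 16: 29
merge f(24) and 29: 53
merge c(33) and h(43): 76
merge d(50) and 53: 103
merge a(74) and 76: 150
merge 103 and 150: 253
Huffman total = 16 + 29 + 53 + 76 + 103 + 150 + 253 = 680 bits.
Saving = 759 − 680 = 79 bits.

79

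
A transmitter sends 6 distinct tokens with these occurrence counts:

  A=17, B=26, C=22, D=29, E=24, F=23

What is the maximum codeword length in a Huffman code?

Merge the two lowest-weight nodes at each step:
A(17) + C(22) → 39
F(23) + E(24) → 47
B(26) + D(29) → 55
39 + 47 → 86
55 + 86 → 141
Maximum depth reached is 3.

3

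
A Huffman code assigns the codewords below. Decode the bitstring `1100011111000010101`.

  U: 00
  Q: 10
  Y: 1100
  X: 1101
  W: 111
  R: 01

Read left to right; each codeword is recognised as soon as it completes (prefix code):
  1100→Y | 01→R | 111→W | 10→Q | 00→U | 01→R | 01→R | 01→R
Decoded message: YRWQURRR

YRWQURRR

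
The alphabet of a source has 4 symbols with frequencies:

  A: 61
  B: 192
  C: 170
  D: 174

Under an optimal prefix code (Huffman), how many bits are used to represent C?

2

Huffman merges, smallest pair first:
merge A(61) and C(170): 231
merge D(174) and B(192): 366
merge 231 and 366: 597
C sits 2 levels below the root, so its codeword is 2 bits.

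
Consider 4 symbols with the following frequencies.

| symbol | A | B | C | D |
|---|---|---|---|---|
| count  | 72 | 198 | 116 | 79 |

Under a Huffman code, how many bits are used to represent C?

Repeatedly merge the two smallest:
combine A(72), D(79) → 151
combine C(116), 151 → 267
combine B(198), 267 → 465
C sits 2 levels below the root, so its codeword is 2 bits.

2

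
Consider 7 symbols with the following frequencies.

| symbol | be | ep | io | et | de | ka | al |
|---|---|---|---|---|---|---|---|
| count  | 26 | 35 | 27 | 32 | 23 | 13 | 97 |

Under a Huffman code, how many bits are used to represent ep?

3

Huffman merges, smallest pair first:
merge ka(13) and de(23): 36
merge be(26) and io(27): 53
merge et(32) and ep(35): 67
merge 36 and 53: 89
merge 67 and 89: 156
merge al(97) and 156: 253
The subtree containing ep is merged 3 times, so code length = 3.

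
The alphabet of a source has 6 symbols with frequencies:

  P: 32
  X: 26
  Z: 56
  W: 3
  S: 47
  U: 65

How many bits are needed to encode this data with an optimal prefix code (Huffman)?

Merge the two smallest weights repeatedly:
W(3) + X(26) → 29
29 + P(32) → 61
S(47) + Z(56) → 103
61 + U(65) → 126
103 + 126 → 229
The encoded length is the sum of every internal node's weight: 29 + 61 + 103 + 126 + 229 = 548 bits.

548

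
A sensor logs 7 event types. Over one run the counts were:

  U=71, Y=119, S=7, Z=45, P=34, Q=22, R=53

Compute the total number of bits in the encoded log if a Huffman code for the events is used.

Build the Huffman tree bottom-up:
S(7) + Q(22) → 29
29 + P(34) → 63
Z(45) + R(53) → 98
63 + U(71) → 134
98 + Y(119) → 217
134 + 217 → 351
Total encoded bits = sum of merged weights = 29 + 63 + 98 + 134 + 217 + 351 = 892.

892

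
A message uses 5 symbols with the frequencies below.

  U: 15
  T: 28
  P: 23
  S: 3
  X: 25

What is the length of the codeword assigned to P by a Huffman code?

Build the tree from the bottom:
combine S(3), U(15) → 18
combine 18, P(23) → 41
combine X(25), T(28) → 53
combine 41, 53 → 94
P's leaf is at depth 2, giving a 2-bit codeword.

2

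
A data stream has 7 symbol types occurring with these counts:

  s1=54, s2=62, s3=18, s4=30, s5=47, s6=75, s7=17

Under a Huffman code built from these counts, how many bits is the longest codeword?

4

Merge the two lowest-weight nodes at each step:
combine s7(17), s3(18) → 35
combine s4(30), 35 → 65
combine s5(47), s1(54) → 101
combine s2(62), 65 → 127
combine s6(75), 101 → 176
combine 127, 176 → 303
The first pair merged (s7, s3) ends up deepest, at depth 4.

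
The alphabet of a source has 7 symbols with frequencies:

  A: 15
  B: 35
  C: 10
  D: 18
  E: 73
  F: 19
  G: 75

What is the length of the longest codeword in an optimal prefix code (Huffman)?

Merge the two lowest-weight nodes at each step:
combine C(10), A(15) → 25
combine D(18), F(19) → 37
combine 25, B(35) → 60
combine 37, 60 → 97
combine E(73), G(75) → 148
combine 97, 148 → 245
Maximum depth reached is 4.

4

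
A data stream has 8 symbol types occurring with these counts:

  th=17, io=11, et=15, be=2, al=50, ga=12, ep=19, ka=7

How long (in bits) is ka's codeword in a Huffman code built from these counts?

5

Build the tree from the bottom:
be(2) + ka(7) → 9
9 + io(11) → 20
ga(12) + et(15) → 27
th(17) + ep(19) → 36
20 + 27 → 47
36 + 47 → 83
al(50) + 83 → 133
The subtree containing ka is merged 5 times, so code length = 5.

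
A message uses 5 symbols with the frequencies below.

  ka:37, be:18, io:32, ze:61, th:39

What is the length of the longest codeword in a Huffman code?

3

Merge the two lowest-weight nodes at each step:
be(18) + io(32) → 50
ka(37) + th(39) → 76
50 + ze(61) → 111
76 + 111 → 187
Maximum depth reached is 3.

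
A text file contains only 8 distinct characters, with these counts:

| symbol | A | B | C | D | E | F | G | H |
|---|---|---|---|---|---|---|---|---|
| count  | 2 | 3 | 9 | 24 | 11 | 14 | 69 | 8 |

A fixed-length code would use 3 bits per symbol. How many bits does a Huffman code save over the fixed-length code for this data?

Fixed-length: 3 bits × 140 symbols = 420 bits.
Huffman merges:
merge A(2) and B(3): 5
merge 5 and H(8): 13
merge C(9) and E(11): 20
merge 13 and F(14): 27
merge 20 and D(24): 44
merge 27 and 44: 71
merge G(69) and 71: 140
Huffman total = 5 + 13 + 20 + 27 + 44 + 71 + 140 = 320 bits.
Saving = 420 − 320 = 100 bits.

100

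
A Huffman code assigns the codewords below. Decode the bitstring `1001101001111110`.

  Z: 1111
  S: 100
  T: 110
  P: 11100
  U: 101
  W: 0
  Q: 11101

STSZT

Read left to right; each codeword is recognised as soon as it completes (prefix code):
  100→S | 110→T | 100→S | 1111→Z | 110→T
Decoded message: STSZT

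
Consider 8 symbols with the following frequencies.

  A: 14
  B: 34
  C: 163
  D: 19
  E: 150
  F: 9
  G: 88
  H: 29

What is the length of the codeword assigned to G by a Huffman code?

2

Build the tree from the bottom:
combine F(9), A(14) → 23
combine D(19), 23 → 42
combine H(29), B(34) → 63
combine 42, 63 → 105
combine G(88), 105 → 193
combine E(150), C(163) → 313
combine 193, 313 → 506
G sits 2 levels below the root, so its codeword is 2 bits.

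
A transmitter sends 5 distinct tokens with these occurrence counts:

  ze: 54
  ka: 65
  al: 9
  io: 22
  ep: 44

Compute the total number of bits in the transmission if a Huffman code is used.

419

Build the Huffman tree bottom-up:
al(9) + io(22) → 31
31 + ep(44) → 75
ze(54) + ka(65) → 119
75 + 119 → 194
Total encoded bits = sum of merged weights = 31 + 75 + 119 + 194 = 419.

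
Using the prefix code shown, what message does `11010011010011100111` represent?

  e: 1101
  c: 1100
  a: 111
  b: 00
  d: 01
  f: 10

ebebaba

Read left to right; each codeword is recognised as soon as it completes (prefix code):
  1101→e | 00→b | 1101→e | 00→b | 111→a | 00→b | 111→a
Decoded message: ebebaba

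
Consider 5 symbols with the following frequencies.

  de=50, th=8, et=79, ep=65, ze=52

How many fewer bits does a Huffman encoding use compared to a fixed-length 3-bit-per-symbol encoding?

Fixed-length: 3 bits × 254 symbols = 762 bits.
Huffman merges:
merge th(8) and de(50): 58
merge ze(52) and 58: 110
merge ep(65) and et(79): 144
merge 110 and 144: 254
Huffman total = 58 + 110 + 144 + 254 = 566 bits.
Saving = 762 − 566 = 196 bits.

196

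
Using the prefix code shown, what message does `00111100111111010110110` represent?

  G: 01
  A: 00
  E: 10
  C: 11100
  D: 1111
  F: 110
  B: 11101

Read left to right; each codeword is recognised as soon as it completes (prefix code):
  00→A | 1111→D | 00→A | 1111→D | 110→F | 10→E | 110→F | 110→F
Decoded message: ADADFEFF

ADADFEFF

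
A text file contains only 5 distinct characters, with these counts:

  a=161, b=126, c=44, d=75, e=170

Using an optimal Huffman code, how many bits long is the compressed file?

Build the Huffman tree bottom-up:
c(44) + d(75) → 119
119 + b(126) → 245
a(161) + e(170) → 331
245 + 331 → 576
Total encoded bits = sum of merged weights = 119 + 245 + 331 + 576 = 1271.

1271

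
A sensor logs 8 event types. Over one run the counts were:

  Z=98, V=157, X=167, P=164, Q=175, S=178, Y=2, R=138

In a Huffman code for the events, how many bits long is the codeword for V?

3

Build the tree from the bottom:
merge Y(2) and Z(98): 100
merge 100 and R(138): 238
merge V(157) and P(164): 321
merge X(167) and Q(175): 342
merge S(178) and 238: 416
merge 321 and 342: 663
merge 416 and 663: 1079
V sits 3 levels below the root, so its codeword is 3 bits.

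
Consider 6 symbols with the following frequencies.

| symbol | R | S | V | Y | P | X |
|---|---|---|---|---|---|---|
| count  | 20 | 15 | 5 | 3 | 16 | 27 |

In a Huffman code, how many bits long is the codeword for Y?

Repeatedly merge the two smallest:
Y(3) + V(5) → 8
8 + S(15) → 23
P(16) + R(20) → 36
23 + X(27) → 50
36 + 50 → 86
The subtree containing Y is merged 4 times, so code length = 4.

4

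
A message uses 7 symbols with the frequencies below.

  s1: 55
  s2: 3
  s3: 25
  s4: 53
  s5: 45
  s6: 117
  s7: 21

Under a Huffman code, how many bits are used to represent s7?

5

Repeatedly merge the two smallest:
combine s2(3), s7(21) → 24
combine 24, s3(25) → 49
combine s5(45), 49 → 94
combine s4(53), s1(55) → 108
combine 94, 108 → 202
combine s6(117), 202 → 319
The subtree containing s7 is merged 5 times, so code length = 5.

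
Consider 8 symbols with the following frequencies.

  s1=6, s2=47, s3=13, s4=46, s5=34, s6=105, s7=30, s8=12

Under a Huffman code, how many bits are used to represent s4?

3

Huffman merges, smallest pair first:
s1(6) + s8(12) → 18
s3(13) + 18 → 31
s7(30) + 31 → 61
s5(34) + s4(46) → 80
s2(47) + 61 → 108
80 + s6(105) → 185
108 + 185 → 293
s4's leaf is at depth 3, giving a 3-bit codeword.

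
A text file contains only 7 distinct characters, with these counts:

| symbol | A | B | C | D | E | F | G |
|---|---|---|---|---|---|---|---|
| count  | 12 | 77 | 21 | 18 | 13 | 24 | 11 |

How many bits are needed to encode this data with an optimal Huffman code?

Greedily combine the two least-frequent nodes:
merge G(11) and A(12): 23
merge E(13) and D(18): 31
merge C(21) and 23: 44
merge F(24) and 31: 55
merge 44 and 55: 99
merge B(77) and 99: 176
Each symbol's bit-cost is frequency × depth; summing gives 428 bits (equivalently 23 + 31 + 44 + 55 + 99 + 176).

428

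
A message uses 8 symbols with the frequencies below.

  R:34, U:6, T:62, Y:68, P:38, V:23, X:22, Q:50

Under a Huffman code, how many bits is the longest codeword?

Merge the two lowest-weight nodes at each step:
merge U(6) and X(22): 28
merge V(23) and 28: 51
merge R(34) and P(38): 72
merge Q(50) and 51: 101
merge T(62) and Y(68): 130
merge 72 and 101: 173
merge 130 and 173: 303
Maximum depth reached is 5.

5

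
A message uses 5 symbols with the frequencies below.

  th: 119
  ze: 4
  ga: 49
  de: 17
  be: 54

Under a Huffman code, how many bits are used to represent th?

Repeatedly merge the two smallest:
merge ze(4) and de(17): 21
merge 21 and ga(49): 70
merge be(54) and 70: 124
merge th(119) and 124: 243
th is merged only at the final step, so code length = 1.

1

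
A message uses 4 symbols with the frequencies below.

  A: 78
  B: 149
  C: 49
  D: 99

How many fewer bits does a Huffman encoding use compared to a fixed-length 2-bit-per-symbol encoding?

Fixed-length: 2 bits × 375 symbols = 750 bits.
Huffman merges:
combine C(49), A(78) → 127
combine D(99), 127 → 226
combine B(149), 226 → 375
Huffman total = 127 + 226 + 375 = 728 bits.
Saving = 750 − 728 = 22 bits.

22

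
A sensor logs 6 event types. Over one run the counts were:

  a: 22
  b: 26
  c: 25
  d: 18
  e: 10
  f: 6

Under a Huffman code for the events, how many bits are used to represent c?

Build the tree from the bottom:
f(6) + e(10) → 16
16 + d(18) → 34
a(22) + c(25) → 47
b(26) + 34 → 60
47 + 60 → 107
c's leaf is at depth 2, giving a 2-bit codeword.

2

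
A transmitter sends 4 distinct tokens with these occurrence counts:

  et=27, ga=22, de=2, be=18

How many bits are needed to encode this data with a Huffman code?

131

Build the Huffman tree bottom-up:
merge de(2) and be(18): 20
merge 20 and ga(22): 42
merge et(27) and 42: 69
Each symbol's bit-cost is frequency × depth; summing gives 131 bits (equivalently 20 + 42 + 69).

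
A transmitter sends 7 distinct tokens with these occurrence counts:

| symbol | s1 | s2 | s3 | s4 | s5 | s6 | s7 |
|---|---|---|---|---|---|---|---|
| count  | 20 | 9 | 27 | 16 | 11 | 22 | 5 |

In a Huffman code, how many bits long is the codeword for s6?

2

Build the tree from the bottom:
combine s7(5), s2(9) → 14
combine s5(11), 14 → 25
combine s4(16), s1(20) → 36
combine s6(22), 25 → 47
combine s3(27), 36 → 63
combine 47, 63 → 110
The subtree containing s6 is merged 2 times, so code length = 2.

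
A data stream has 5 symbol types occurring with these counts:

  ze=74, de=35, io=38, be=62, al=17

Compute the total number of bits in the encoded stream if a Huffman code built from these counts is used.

Build the Huffman tree bottom-up:
merge al(17) and de(35): 52
merge io(38) and 52: 90
merge be(62) and ze(74): 136
merge 90 and 136: 226
Total encoded bits = sum of merged weights = 52 + 90 + 136 + 226 = 504.

504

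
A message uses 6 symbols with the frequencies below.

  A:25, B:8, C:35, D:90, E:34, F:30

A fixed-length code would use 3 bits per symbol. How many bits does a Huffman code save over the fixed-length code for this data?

147

Fixed-length: 3 bits × 222 symbols = 666 bits.
Huffman merges:
B(8) + A(25) → 33
F(30) + 33 → 63
E(34) + C(35) → 69
63 + 69 → 132
D(90) + 132 → 222
Huffman total = 33 + 63 + 69 + 132 + 222 = 519 bits.
Saving = 666 − 519 = 147 bits.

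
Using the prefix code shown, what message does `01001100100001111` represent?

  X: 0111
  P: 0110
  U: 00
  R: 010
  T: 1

Read left to right; each codeword is recognised as soon as it completes (prefix code):
  010→R | 0110→P | 010→R | 00→U | 0111→X | 1→T
Decoded message: RPRUXT

RPRUXT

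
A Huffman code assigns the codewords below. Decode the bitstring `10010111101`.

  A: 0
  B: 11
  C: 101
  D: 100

DCBC

Read left to right; each codeword is recognised as soon as it completes (prefix code):
  100→D | 101→C | 11→B | 101→C
Decoded message: DCBC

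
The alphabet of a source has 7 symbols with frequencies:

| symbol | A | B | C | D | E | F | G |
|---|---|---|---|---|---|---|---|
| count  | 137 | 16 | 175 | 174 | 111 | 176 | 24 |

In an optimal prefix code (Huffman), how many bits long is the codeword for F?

2

Huffman merges, smallest pair first:
combine B(16), G(24) → 40
combine 40, E(111) → 151
combine A(137), 151 → 288
combine D(174), C(175) → 349
combine F(176), 288 → 464
combine 349, 464 → 813
F sits 2 levels below the root, so its codeword is 2 bits.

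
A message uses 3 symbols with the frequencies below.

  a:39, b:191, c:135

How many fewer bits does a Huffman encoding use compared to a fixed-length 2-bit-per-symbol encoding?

Fixed-length: 2 bits × 365 symbols = 730 bits.
Huffman merges:
a(39) + c(135) → 174
174 + b(191) → 365
Huffman total = 174 + 365 = 539 bits.
Saving = 730 − 539 = 191 bits.

191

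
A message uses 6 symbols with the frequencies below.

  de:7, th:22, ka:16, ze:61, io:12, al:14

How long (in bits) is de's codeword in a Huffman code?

Huffman merges, smallest pair first:
de(7) + io(12) → 19
al(14) + ka(16) → 30
19 + th(22) → 41
30 + 41 → 71
ze(61) + 71 → 132
de sits 4 levels below the root, so its codeword is 4 bits.

4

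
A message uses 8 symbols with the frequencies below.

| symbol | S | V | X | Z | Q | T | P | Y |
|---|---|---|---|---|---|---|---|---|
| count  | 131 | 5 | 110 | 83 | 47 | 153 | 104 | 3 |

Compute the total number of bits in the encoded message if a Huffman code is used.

1687

Merge the two smallest weights repeatedly:
merge Y(3) and V(5): 8
merge 8 and Q(47): 55
merge 55 and Z(83): 138
merge P(104) and X(110): 214
merge S(131) and 138: 269
merge T(153) and 214: 367
merge 269 and 367: 636
Total encoded bits = sum of merged weights = 8 + 55 + 138 + 214 + 269 + 367 + 636 = 1687.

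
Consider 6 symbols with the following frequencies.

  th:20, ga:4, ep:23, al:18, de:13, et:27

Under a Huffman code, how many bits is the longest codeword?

Merge the two lowest-weight nodes at each step:
combine ga(4), de(13) → 17
combine 17, al(18) → 35
combine th(20), ep(23) → 43
combine et(27), 35 → 62
combine 43, 62 → 105
The first pair merged (ga, de) ends up deepest, at depth 4.

4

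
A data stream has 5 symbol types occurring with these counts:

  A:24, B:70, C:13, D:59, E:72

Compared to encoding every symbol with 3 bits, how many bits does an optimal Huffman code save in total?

Fixed-length: 3 bits × 238 symbols = 714 bits.
Huffman merges:
C(13) + A(24) → 37
37 + D(59) → 96
B(70) + E(72) → 142
96 + 142 → 238
Huffman total = 37 + 96 + 142 + 238 = 513 bits.
Saving = 714 − 513 = 201 bits.

201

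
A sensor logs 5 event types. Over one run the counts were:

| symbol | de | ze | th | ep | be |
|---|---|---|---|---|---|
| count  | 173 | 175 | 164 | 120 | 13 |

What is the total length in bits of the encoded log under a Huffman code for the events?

1423

Greedily combine the two least-frequent nodes:
be(13) + ep(120) → 133
133 + th(164) → 297
de(173) + ze(175) → 348
297 + 348 → 645
The encoded length is the sum of every internal node's weight: 133 + 297 + 348 + 645 = 1423 bits.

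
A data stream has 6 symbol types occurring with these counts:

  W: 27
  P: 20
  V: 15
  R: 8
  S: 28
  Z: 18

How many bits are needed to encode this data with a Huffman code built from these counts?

Build the Huffman tree bottom-up:
combine R(8), V(15) → 23
combine Z(18), P(20) → 38
combine 23, W(27) → 50
combine S(28), 38 → 66
combine 50, 66 → 116
Each symbol's bit-cost is frequency × depth; summing gives 293 bits (equivalently 23 + 38 + 50 + 66 + 116).

293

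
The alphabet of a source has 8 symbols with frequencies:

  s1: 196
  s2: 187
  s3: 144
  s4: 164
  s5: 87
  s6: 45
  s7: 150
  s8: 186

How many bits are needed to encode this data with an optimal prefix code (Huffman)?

3413

Merge the two smallest weights repeatedly:
merge s6(45) and s5(87): 132
merge 132 and s3(144): 276
merge s7(150) and s4(164): 314
merge s8(186) and s2(187): 373
merge s1(196) and 276: 472
merge 314 and 373: 687
merge 472 and 687: 1159
The encoded length is the sum of every internal node's weight: 132 + 276 + 314 + 373 + 472 + 687 + 1159 = 3413 bits.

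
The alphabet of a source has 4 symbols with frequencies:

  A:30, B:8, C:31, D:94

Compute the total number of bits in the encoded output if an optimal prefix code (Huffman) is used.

270

Build the Huffman tree bottom-up:
merge B(8) and A(30): 38
merge C(31) and 38: 69
merge 69 and D(94): 163
Total encoded bits = sum of merged weights = 38 + 69 + 163 = 270.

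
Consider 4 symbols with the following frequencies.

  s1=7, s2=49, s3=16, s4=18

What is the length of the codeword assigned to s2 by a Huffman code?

Huffman merges, smallest pair first:
merge s1(7) and s3(16): 23
merge s4(18) and 23: 41
merge 41 and s2(49): 90
s2 is a child of the root — depth 1, so its codeword is a single bit.

1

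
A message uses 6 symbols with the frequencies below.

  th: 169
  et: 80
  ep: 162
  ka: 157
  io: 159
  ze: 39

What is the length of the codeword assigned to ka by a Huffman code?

Build the tree from the bottom:
merge ze(39) and et(80): 119
merge 119 and ka(157): 276
merge io(159) and ep(162): 321
merge th(169) and 276: 445
merge 321 and 445: 766
ka sits 3 levels below the root, so its codeword is 3 bits.

3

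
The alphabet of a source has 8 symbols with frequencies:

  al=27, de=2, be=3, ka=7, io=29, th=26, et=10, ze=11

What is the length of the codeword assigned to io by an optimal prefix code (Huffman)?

Build the tree from the bottom:
de(2) + be(3) → 5
5 + ka(7) → 12
et(10) + ze(11) → 21
12 + 21 → 33
th(26) + al(27) → 53
io(29) + 33 → 62
53 + 62 → 115
io's leaf is at depth 2, giving a 2-bit codeword.

2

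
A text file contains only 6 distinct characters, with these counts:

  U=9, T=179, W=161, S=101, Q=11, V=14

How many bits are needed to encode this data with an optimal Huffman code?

Merge the two smallest weights repeatedly:
U(9) + Q(11) → 20
V(14) + 20 → 34
34 + S(101) → 135
135 + W(161) → 296
T(179) + 296 → 475
Each symbol's bit-cost is frequency × depth; summing gives 960 bits (equivalently 20 + 34 + 135 + 296 + 475).

960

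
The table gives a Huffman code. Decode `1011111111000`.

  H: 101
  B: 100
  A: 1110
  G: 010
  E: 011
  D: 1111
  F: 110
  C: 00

Read left to right; each codeword is recognised as soon as it completes (prefix code):
  101→H | 1111→D | 1110→A | 00→C
Decoded message: HDAC

HDAC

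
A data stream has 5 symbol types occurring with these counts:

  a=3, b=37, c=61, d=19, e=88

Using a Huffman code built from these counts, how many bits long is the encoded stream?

Build the Huffman tree bottom-up:
merge a(3) and d(19): 22
merge 22 and b(37): 59
merge 59 and c(61): 120
merge e(88) and 120: 208
Each symbol's bit-cost is frequency × depth; summing gives 409 bits (equivalently 22 + 59 + 120 + 208).

409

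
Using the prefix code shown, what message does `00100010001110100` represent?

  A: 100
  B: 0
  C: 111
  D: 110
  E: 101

Read left to right; each codeword is recognised as soon as it completes (prefix code):
  0→B | 0→B | 100→A | 0→B | 100→A | 0→B | 111→C | 0→B | 100→A
Decoded message: BBABABCBA

BBABABCBA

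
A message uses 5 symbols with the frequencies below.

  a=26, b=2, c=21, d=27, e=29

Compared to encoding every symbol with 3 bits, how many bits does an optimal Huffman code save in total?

82

Fixed-length: 3 bits × 105 symbols = 315 bits.
Huffman merges:
merge b(2) and c(21): 23
merge 23 and a(26): 49
merge d(27) and e(29): 56
merge 49 and 56: 105
Huffman total = 23 + 49 + 56 + 105 = 233 bits.
Saving = 315 − 233 = 82 bits.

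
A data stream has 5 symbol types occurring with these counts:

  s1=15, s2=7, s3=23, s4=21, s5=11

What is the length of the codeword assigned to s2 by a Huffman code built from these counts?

Build the tree from the bottom:
merge s2(7) and s5(11): 18
merge s1(15) and 18: 33
merge s4(21) and s3(23): 44
merge 33 and 44: 77
s2 sits 3 levels below the root, so its codeword is 3 bits.

3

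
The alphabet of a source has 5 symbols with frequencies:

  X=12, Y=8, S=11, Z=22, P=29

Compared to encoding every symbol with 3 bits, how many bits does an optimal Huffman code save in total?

Fixed-length: 3 bits × 82 symbols = 246 bits.
Huffman merges:
combine Y(8), S(11) → 19
combine X(12), 19 → 31
combine Z(22), P(29) → 51
combine 31, 51 → 82
Huffman total = 19 + 31 + 51 + 82 = 183 bits.
Saving = 246 − 183 = 63 bits.

63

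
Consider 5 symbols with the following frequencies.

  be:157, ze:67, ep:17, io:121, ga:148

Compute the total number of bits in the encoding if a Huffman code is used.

Build the Huffman tree bottom-up:
merge ep(17) and ze(67): 84
merge 84 and io(121): 205
merge ga(148) and be(157): 305
merge 205 and 305: 510
Total encoded bits = sum of merged weights = 84 + 205 + 305 + 510 = 1104.

1104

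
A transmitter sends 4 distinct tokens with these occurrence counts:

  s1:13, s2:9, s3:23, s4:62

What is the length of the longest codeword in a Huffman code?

3

Merge the two lowest-weight nodes at each step:
merge s2(9) and s1(13): 22
merge 22 and s3(23): 45
merge 45 and s4(62): 107
The first pair merged (s2, s1) ends up deepest, at depth 3.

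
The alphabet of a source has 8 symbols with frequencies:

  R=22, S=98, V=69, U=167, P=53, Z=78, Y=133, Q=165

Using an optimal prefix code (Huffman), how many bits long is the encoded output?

Merge the two smallest weights repeatedly:
R(22) + P(53) → 75
V(69) + 75 → 144
Z(78) + S(98) → 176
Y(133) + 144 → 277
Q(165) + U(167) → 332
176 + 277 → 453
332 + 453 → 785
The encoded length is the sum of every internal node's weight: 75 + 144 + 176 + 277 + 332 + 453 + 785 = 2242 bits.

2242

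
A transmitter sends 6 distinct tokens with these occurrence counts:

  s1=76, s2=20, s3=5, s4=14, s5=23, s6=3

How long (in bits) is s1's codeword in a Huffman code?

1

Repeatedly merge the two smallest:
merge s6(3) and s3(5): 8
merge 8 and s4(14): 22
merge s2(20) and 22: 42
merge s5(23) and 42: 65
merge 65 and s1(76): 141
s1 is a child of the root — depth 1, so its codeword is a single bit.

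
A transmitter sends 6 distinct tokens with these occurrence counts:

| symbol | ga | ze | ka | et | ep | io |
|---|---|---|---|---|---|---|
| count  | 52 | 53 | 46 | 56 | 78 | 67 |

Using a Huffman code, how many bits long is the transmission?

Merge the two smallest weights repeatedly:
merge ka(46) and ga(52): 98
merge ze(53) and et(56): 109
merge io(67) and ep(78): 145
merge 98 and 109: 207
merge 145 and 207: 352
Total encoded bits = sum of merged weights = 98 + 109 + 145 + 207 + 352 = 911.

911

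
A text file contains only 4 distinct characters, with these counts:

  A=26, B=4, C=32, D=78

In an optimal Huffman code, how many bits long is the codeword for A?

3

Build the tree from the bottom:
merge B(4) and A(26): 30
merge 30 and C(32): 62
merge 62 and D(78): 140
A sits 3 levels below the root, so its codeword is 3 bits.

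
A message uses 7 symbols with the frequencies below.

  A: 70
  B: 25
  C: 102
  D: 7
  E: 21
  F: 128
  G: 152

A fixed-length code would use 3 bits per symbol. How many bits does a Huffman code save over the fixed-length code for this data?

301

Fixed-length: 3 bits × 505 symbols = 1515 bits.
Huffman merges:
merge D(7) and E(21): 28
merge B(25) and 28: 53
merge 53 and A(70): 123
merge C(102) and 123: 225
merge F(128) and G(152): 280
merge 225 and 280: 505
Huffman total = 28 + 53 + 123 + 225 + 280 + 505 = 1214 bits.
Saving = 1515 − 1214 = 301 bits.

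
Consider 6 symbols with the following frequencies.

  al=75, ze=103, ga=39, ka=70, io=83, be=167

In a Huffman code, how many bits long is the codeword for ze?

2

Build the tree from the bottom:
combine ga(39), ka(70) → 109
combine al(75), io(83) → 158
combine ze(103), 109 → 212
combine 158, be(167) → 325
combine 212, 325 → 537
The subtree containing ze is merged 2 times, so code length = 2.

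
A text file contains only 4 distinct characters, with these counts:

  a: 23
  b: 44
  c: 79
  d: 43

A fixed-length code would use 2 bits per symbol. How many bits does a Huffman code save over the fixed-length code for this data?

13

Fixed-length: 2 bits × 189 symbols = 378 bits.
Huffman merges:
merge a(23) and d(43): 66
merge b(44) and 66: 110
merge c(79) and 110: 189
Huffman total = 66 + 110 + 189 = 365 bits.
Saving = 378 − 365 = 13 bits.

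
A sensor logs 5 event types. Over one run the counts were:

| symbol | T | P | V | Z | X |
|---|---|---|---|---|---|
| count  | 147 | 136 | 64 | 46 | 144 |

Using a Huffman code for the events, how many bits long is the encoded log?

Merge the two smallest weights repeatedly:
Z(46) + V(64) → 110
110 + P(136) → 246
X(144) + T(147) → 291
246 + 291 → 537
The encoded length is the sum of every internal node's weight: 110 + 246 + 291 + 537 = 1184 bits.

1184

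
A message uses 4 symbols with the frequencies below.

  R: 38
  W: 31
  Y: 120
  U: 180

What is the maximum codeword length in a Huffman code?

Merge the two lowest-weight nodes at each step:
merge W(31) and R(38): 69
merge 69 and Y(120): 189
merge U(180) and 189: 369
Maximum depth reached is 3.

3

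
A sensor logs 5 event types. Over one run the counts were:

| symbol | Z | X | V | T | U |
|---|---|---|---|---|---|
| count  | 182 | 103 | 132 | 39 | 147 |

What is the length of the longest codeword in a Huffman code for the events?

Merge the two lowest-weight nodes at each step:
T(39) + X(103) → 142
V(132) + 142 → 274
U(147) + Z(182) → 329
274 + 329 → 603
The rarest symbols sit at the bottom; the longest codeword is 3 bits.

3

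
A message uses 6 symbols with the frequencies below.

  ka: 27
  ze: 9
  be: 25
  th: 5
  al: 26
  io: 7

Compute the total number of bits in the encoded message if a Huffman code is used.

Merge the two smallest weights repeatedly:
th(5) + io(7) → 12
ze(9) + 12 → 21
21 + be(25) → 46
al(26) + ka(27) → 53
46 + 53 → 99
Total encoded bits = sum of merged weights = 12 + 21 + 46 + 53 + 99 = 231.

231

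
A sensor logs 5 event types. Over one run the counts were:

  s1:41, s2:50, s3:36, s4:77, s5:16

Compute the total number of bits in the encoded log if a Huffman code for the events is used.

492

Merge the two smallest weights repeatedly:
combine s5(16), s3(36) → 52
combine s1(41), s2(50) → 91
combine 52, s4(77) → 129
combine 91, 129 → 220
Total encoded bits = sum of merged weights = 52 + 91 + 129 + 220 = 492.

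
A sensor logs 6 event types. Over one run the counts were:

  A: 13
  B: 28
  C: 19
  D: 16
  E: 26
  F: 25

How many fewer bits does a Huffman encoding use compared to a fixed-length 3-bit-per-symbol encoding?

Fixed-length: 3 bits × 127 symbols = 381 bits.
Huffman merges:
merge A(13) and D(16): 29
merge C(19) and F(25): 44
merge E(26) and B(28): 54
merge 29 and 44: 73
merge 54 and 73: 127
Huffman total = 29 + 44 + 54 + 73 + 127 = 327 bits.
Saving = 381 − 327 = 54 bits.

54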